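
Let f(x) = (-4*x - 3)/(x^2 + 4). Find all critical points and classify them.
f'(x) = 2*(2*x^2 + 3*x - 8)/(x^4 + 8*x^2 + 16)

Solve f'(x) = 0:
  f'(x) = 2*(2*x^2 + 3*x - 8)/(x^2 + 4)^2; the denominator is positive wherever f is defined, so f'(x) = 0 ⇔ 4*x^2 + 6*x - 16 = 0.
  Factor: 4*x^2 + 6*x - 16 = 2*(2*x^2 + 3*x - 8); 2*x^2 + 3*x - 8 = 0 has no rational roots; quadratic formula: x = (-3 ± √73)/4.
  ⇒ x = -sqrt(73)/4 - 3/4 ≈ -2.8860, -3/4 + sqrt(73)/4 ≈ 1.3860

f''(x) = 2*(-4*x^2*(4*x + 3) + 3*(4*x + 1)*(x^2 + 4))/(x^2 + 4)^3
Second-derivative test at each critical point:
  f''(-2.8860) = -0.1124 < 0 → local maximum
  f''(1.3860) = 0.4874 > 0 → local minimum

Critical points: x = -sqrt(73)/4 - 3/4 ≈ -2.8860 (local maximum); x = -3/4 + sqrt(73)/4 ≈ 1.3860 (local minimum)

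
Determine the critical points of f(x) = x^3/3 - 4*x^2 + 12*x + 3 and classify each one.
f'(x) = x^2 - 8*x + 12

Solve f'(x) = 0:
  Factor: x^2 - 8*x + 12 = (x - 6)*(x - 2) = 0.
  ⇒ x = 2, 6

f''(x) = 2*x - 8
Second-derivative test at each critical point:
  f''(2) = -4 < 0 → local maximum
  f''(6) = 4 > 0 → local minimum

Critical points: x = 2 (local maximum); x = 6 (local minimum)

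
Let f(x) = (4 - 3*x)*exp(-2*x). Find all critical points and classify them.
f'(x) = (6*x - 11)*exp(-2*x)

Solve f'(x) = 0:
  f'(x) = (6*x - 11)·exp(-2*x) and exp(-2*x) > 0 for every x, so f'(x) = 0 ⇔ 6*x - 11 = 0.
  6*x - 11 = 0.
  ⇒ x = 11/6

f''(x) = 4*(7 - 3*x)*exp(-2*x)
Second-derivative test at each critical point:
  f''(11/6) = 0.1534 > 0 → local minimum

Critical points: x = 11/6 (local minimum)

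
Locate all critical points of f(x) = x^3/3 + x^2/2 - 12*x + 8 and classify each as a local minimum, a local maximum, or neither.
f'(x) = x^2 + x - 12

Solve f'(x) = 0:
  Factor: x^2 + x - 12 = (x - 3)*(x + 4) = 0.
  ⇒ x = -4, 3

f''(x) = 2*x + 1
Second-derivative test at each critical point:
  f''(-4) = -7 < 0 → local maximum
  f''(3) = 7 > 0 → local minimum

Critical points: x = -4 (local maximum); x = 3 (local minimum)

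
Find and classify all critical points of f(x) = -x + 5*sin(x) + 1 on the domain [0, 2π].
f'(x) = 5*cos(x) - 1

Solve f'(x) = 0 on [0, 2π]:
  f'(x) = 0 ⇔ cos(x) = 1/5, i.e. x = ±arccos(1/5) + 2nπ; keep the solutions lying in [0, 2π].
  ⇒ x = acos(1/5) ≈ 1.3694, -acos(1/5) + 2*pi ≈ 4.9137

f''(x) = -5*sin(x)
Second-derivative test at each critical point:
  f''(1.3694) = -4.8990 < 0 → local maximum
  f''(4.9137) = 4.8990 > 0 → local minimum

Critical points: x = acos(1/5) ≈ 1.3694 (local maximum); x = -acos(1/5) + 2*pi ≈ 4.9137 (local minimum)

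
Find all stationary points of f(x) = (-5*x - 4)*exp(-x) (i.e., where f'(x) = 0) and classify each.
f'(x) = (5*x - 1)*exp(-x)

Solve f'(x) = 0:
  f'(x) = (5*x - 1)·exp(-x) and exp(-x) > 0 for every x, so f'(x) = 0 ⇔ 5*x - 1 = 0.
  5*x - 1 = 0.
  ⇒ x = 1/5

f''(x) = (6 - 5*x)*exp(-x)
Second-derivative test at each critical point:
  f''(1/5) = 4.0937 > 0 → local minimum

Critical points: x = 1/5 (local minimum)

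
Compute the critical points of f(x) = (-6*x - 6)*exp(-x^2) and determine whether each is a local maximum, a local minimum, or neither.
f'(x) = 6*(2*x*(x + 1) - 1)*exp(-x^2)

Solve f'(x) = 0:
  f'(x) = (12*x^2 + 12*x - 6)·exp(-x^2) and exp(-x^2) > 0 for every x, so f'(x) = 0 ⇔ 12*x^2 + 12*x - 6 = 0.
  Factor: 12*x^2 + 12*x - 6 = 6*(2*x^2 + 2*x - 1); 2*x^2 + 2*x - 1 = 0 has no rational roots; quadratic formula: x = (-2 ± √12)/4.
  ⇒ x = -sqrt(3)/2 - 1/2 ≈ -1.3660, -1/2 + sqrt(3)/2 ≈ 0.3660

f''(x) = 12*(-2*x^2*(x + 1) + 3*x + 1)*exp(-x^2)
Second-derivative test at each critical point:
  f''(-1.3660) = -3.2162 < 0 → local maximum
  f''(0.3660) = 18.1785 > 0 → local minimum

Critical points: x = -sqrt(3)/2 - 1/2 ≈ -1.3660 (local maximum); x = -1/2 + sqrt(3)/2 ≈ 0.3660 (local minimum)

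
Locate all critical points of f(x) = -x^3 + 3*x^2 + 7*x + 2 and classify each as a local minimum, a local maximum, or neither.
f'(x) = -3*x^2 + 6*x + 7

Solve f'(x) = 0:
  3*x^2 - 6*x - 7 = 0 has no rational roots; quadratic formula: x = (6 ± √120)/6.
  ⇒ x = 1 - sqrt(30)/3 ≈ -0.8257, 1 + sqrt(30)/3 ≈ 2.8257

f''(x) = 6 - 6*x
Second-derivative test at each critical point:
  f''(-0.8257) = 10.9545 > 0 → local minimum
  f''(2.8257) = -10.9545 < 0 → local maximum

Critical points: x = 1 - sqrt(30)/3 ≈ -0.8257 (local minimum); x = 1 + sqrt(30)/3 ≈ 2.8257 (local maximum)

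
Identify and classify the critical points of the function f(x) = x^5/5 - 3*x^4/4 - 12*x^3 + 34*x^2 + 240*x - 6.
f'(x) = x^4 - 3*x^3 - 36*x^2 + 68*x + 240

Solve f'(x) = 0:
  Factor: x^4 - 3*x^3 - 36*x^2 + 68*x + 240 = (x - 6)*(x - 4)*(x + 2)*(x + 5) = 0.
  ⇒ x = -5, -2, 4, 6

f''(x) = 4*x^3 - 9*x^2 - 72*x + 68
Second-derivative test at each critical point:
  f''(-5) = -297 < 0 → local maximum
  f''(-2) = 144 > 0 → local minimum
  f''(4) = -108 < 0 → local maximum
  f''(6) = 176 > 0 → local minimum

Critical points: x = -5 (local maximum); x = -2 (local minimum); x = 4 (local maximum); x = 6 (local minimum)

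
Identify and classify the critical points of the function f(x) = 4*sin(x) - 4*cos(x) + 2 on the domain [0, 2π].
f'(x) = 4*sqrt(2)*sin(x + pi/4)

Solve f'(x) = 0 on [0, 2π]:
  f'(x) = 0 ⇔ 4*cos(x) = -4*sin(x) ⇔ tan(x) = -1, i.e. x = arctan(-1) + nπ; keep the solutions lying in [0, 2π].
  ⇒ x = 3*pi/4 ≈ 2.3562, 7*pi/4 ≈ 5.4978

f''(x) = 4*sqrt(2)*cos(x + pi/4)
Second-derivative test at each critical point:
  f''(2.3562) = -5.6569 < 0 → local maximum
  f''(5.4978) = 5.6569 > 0 → local minimum

Critical points: x = 3*pi/4 ≈ 2.3562 (local maximum); x = 7*pi/4 ≈ 5.4978 (local minimum)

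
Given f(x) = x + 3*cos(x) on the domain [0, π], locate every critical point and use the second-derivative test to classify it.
f'(x) = 1 - 3*sin(x)

Solve f'(x) = 0 on [0, π]:
  f'(x) = 0 ⇔ sin(x) = 1/3, i.e. x = arcsin(1/3) + 2nπ or x = π − arcsin(1/3) + 2nπ; keep the solutions lying in [0, π].
  ⇒ x = asin(1/3) ≈ 0.3398, pi - asin(1/3) ≈ 2.8018

f''(x) = -3*cos(x)
Second-derivative test at each critical point:
  f''(0.3398) = -2.8284 < 0 → local maximum
  f''(2.8018) = 2.8284 > 0 → local minimum

Critical points: x = asin(1/3) ≈ 0.3398 (local maximum); x = pi - asin(1/3) ≈ 2.8018 (local minimum)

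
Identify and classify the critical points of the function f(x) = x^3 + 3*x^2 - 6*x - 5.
f'(x) = 3*x^2 + 6*x - 6

Solve f'(x) = 0:
  Factor: 3*x^2 + 6*x - 6 = 3*(x^2 + 2*x - 2); x^2 + 2*x - 2 = 0 has no rational roots; quadratic formula: x = (-2 ± √12)/2.
  ⇒ x = -sqrt(3) - 1 ≈ -2.7321, -1 + sqrt(3) ≈ 0.7321

f''(x) = 6*x + 6
Second-derivative test at each critical point:
  f''(-2.7321) = -10.3923 < 0 → local maximum
  f''(0.7321) = 10.3923 > 0 → local minimum

Critical points: x = -sqrt(3) - 1 ≈ -2.7321 (local maximum); x = -1 + sqrt(3) ≈ 0.7321 (local minimum)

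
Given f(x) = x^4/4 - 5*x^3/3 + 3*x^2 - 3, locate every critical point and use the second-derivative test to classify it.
f'(x) = x*(x^2 - 5*x + 6)

Solve f'(x) = 0:
  Factor: x^3 - 5*x^2 + 6*x = x*(x - 3)*(x - 2) = 0.
  ⇒ x = 0, 2, 3

f''(x) = 3*x^2 - 10*x + 6
Second-derivative test at each critical point:
  f''(0) = 6 > 0 → local minimum
  f''(2) = -2 < 0 → local maximum
  f''(3) = 3 > 0 → local minimum

Critical points: x = 0 (local minimum); x = 2 (local maximum); x = 3 (local minimum)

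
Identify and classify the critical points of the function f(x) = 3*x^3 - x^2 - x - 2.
f'(x) = 9*x^2 - 2*x - 1

Solve f'(x) = 0:
  9*x^2 - 2*x - 1 = 0 has no rational roots; quadratic formula: x = (2 ± √40)/18.
  ⇒ x = 1/9 - sqrt(10)/9 ≈ -0.2403, 1/9 + sqrt(10)/9 ≈ 0.4625

f''(x) = 18*x - 2
Second-derivative test at each critical point:
  f''(-0.2403) = -6.3246 < 0 → local maximum
  f''(0.4625) = 6.3246 > 0 → local minimum

Critical points: x = 1/9 - sqrt(10)/9 ≈ -0.2403 (local maximum); x = 1/9 + sqrt(10)/9 ≈ 0.4625 (local minimum)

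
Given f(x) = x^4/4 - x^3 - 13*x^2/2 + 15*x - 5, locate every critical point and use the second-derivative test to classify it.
f'(x) = x^3 - 3*x^2 - 13*x + 15

Solve f'(x) = 0:
  Factor: x^3 - 3*x^2 - 13*x + 15 = (x - 5)*(x - 1)*(x + 3) = 0.
  ⇒ x = -3, 1, 5

f''(x) = 3*x^2 - 6*x - 13
Second-derivative test at each critical point:
  f''(-3) = 32 > 0 → local minimum
  f''(1) = -16 < 0 → local maximum
  f''(5) = 32 > 0 → local minimum

Critical points: x = -3 (local minimum); x = 1 (local maximum); x = 5 (local minimum)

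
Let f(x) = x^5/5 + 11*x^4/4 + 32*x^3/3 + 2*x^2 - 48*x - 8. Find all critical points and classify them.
f'(x) = x^4 + 11*x^3 + 32*x^2 + 4*x - 48

Solve f'(x) = 0:
  Factor: x^4 + 11*x^3 + 32*x^2 + 4*x - 48 = (x - 1)*(x + 2)*(x + 4)*(x + 6) = 0.
  ⇒ x = -6, -4, -2, 1

f''(x) = 4*x^3 + 33*x^2 + 64*x + 4
Second-derivative test at each critical point:
  f''(-6) = -56 < 0 → local maximum
  f''(-4) = 20 > 0 → local minimum
  f''(-2) = -24 < 0 → local maximum
  f''(1) = 105 > 0 → local minimum

Critical points: x = -6 (local maximum); x = -4 (local minimum); x = -2 (local maximum); x = 1 (local minimum)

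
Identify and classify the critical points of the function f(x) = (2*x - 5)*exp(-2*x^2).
f'(x) = 2*(-2*x*(2*x - 5) + 1)*exp(-2*x^2)

Solve f'(x) = 0:
  f'(x) = (-8*x^2 + 20*x + 2)·exp(-2*x^2) and exp(-2*x^2) > 0 for every x, so f'(x) = 0 ⇔ -8*x^2 + 20*x + 2 = 0.
  Factor: -8*x^2 + 20*x + 2 = -2*(4*x^2 - 10*x - 1); 4*x^2 - 10*x - 1 = 0 has no rational roots; quadratic formula: x = (10 ± √116)/8.
  ⇒ x = 5/4 - sqrt(29)/4 ≈ -0.0963, 5/4 + sqrt(29)/4 ≈ 2.5963

f''(x) = 4*(4*x^2*(2*x - 5) - 6*x + 5)*exp(-2*x^2)
Second-derivative test at each critical point:
  f''(-0.0963) = 21.1449 > 0 → local minimum
  f''(2.5963) = -3.008e-05 < 0 → local maximum

Critical points: x = 5/4 - sqrt(29)/4 ≈ -0.0963 (local minimum); x = 5/4 + sqrt(29)/4 ≈ 2.5963 (local maximum)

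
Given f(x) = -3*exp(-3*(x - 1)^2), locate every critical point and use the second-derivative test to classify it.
f'(x) = 18*(x - 1)*exp(-3*(x - 1)^2)

Solve f'(x) = 0:
  f'(x) = (18*x - 18)·exp(-3*(x - 1)^2) and exp(-3*(x - 1)^2) > 0 for every x, so f'(x) = 0 ⇔ 18*x - 18 = 0.
  Factor: 18*x - 18 = 18*(x - 1) = 0.
  ⇒ x = 1

f''(x) = 18*(1 - 6*(x - 1)^2)*exp(-3*(x - 1)^2)
Second-derivative test at each critical point:
  f''(1) = 18 > 0 → local minimum

Critical points: x = 1 (local minimum)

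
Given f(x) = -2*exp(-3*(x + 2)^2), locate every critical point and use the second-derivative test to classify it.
f'(x) = 12*(x + 2)*exp(-3*(x + 2)^2)

Solve f'(x) = 0:
  f'(x) = (12*x + 24)·exp(-3*(x + 2)^2) and exp(-3*(x + 2)^2) > 0 for every x, so f'(x) = 0 ⇔ 12*x + 24 = 0.
  Factor: 12*x + 24 = 12*(x + 2) = 0.
  ⇒ x = -2

f''(x) = 12*(1 - 6*(x + 2)^2)*exp(-3*(x + 2)^2)
Second-derivative test at each critical point:
  f''(-2) = 12 > 0 → local minimum

Critical points: x = -2 (local minimum)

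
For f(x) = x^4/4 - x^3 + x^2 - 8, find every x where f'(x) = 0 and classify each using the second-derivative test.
f'(x) = x*(x^2 - 3*x + 2)

Solve f'(x) = 0:
  Factor: x^3 - 3*x^2 + 2*x = x*(x - 2)*(x - 1) = 0.
  ⇒ x = 0, 1, 2

f''(x) = 3*x^2 - 6*x + 2
Second-derivative test at each critical point:
  f''(0) = 2 > 0 → local minimum
  f''(1) = -1 < 0 → local maximum
  f''(2) = 2 > 0 → local minimum

Critical points: x = 0 (local minimum); x = 1 (local maximum); x = 2 (local minimum)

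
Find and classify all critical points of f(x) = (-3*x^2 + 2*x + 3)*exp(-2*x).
f'(x) = 2*(3*x^2 - 5*x - 2)*exp(-2*x)

Solve f'(x) = 0:
  f'(x) = (6*x^2 - 10*x - 4)·exp(-2*x) and exp(-2*x) > 0 for every x, so f'(x) = 0 ⇔ 6*x^2 - 10*x - 4 = 0.
  Factor: 6*x^2 - 10*x - 4 = 2*(x - 2)*(3*x + 1) = 0.
  ⇒ x = -1/3, 2

f''(x) = 2*(-6*x^2 + 16*x - 1)*exp(-2*x)
Second-derivative test at each critical point:
  f''(-1/3) = -27.2683 < 0 → local maximum
  f''(2) = 0.2564 > 0 → local minimum

Critical points: x = -1/3 (local maximum); x = 2 (local minimum)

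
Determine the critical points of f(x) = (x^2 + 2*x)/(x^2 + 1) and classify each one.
f'(x) = 2*(-x^2 + x + 1)/(x^4 + 2*x^2 + 1)

Solve f'(x) = 0:
  f'(x) = -2*(x^2 - x - 1)/(x^2 + 1)^2; the denominator is positive wherever f is defined, so f'(x) = 0 ⇔ -2*x^2 + 2*x + 2 = 0.
  Factor: -2*x^2 + 2*x + 2 = -2*(x^2 - x - 1); x^2 - x - 1 = 0 has no rational roots; quadratic formula: x = (1 ± √5)/2.
  ⇒ x = 1/2 - sqrt(5)/2 ≈ -0.6180, 1/2 + sqrt(5)/2 ≈ 1.6180

f''(x) = 2*(2*x^3 - 3*x^2 - 6*x + 1)/(x^6 + 3*x^4 + 3*x^2 + 1)
Second-derivative test at each critical point:
  f''(-0.6180) = 2.3416 > 0 → local minimum
  f''(1.6180) = -0.3416 < 0 → local maximum

Critical points: x = 1/2 - sqrt(5)/2 ≈ -0.6180 (local minimum); x = 1/2 + sqrt(5)/2 ≈ 1.6180 (local maximum)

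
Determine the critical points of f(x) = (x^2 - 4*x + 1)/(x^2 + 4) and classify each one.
f'(x) = 2*(2*x^2 + 3*x - 8)/(x^4 + 8*x^2 + 16)

Solve f'(x) = 0:
  f'(x) = 2*(2*x^2 + 3*x - 8)/(x^2 + 4)^2; the denominator is positive wherever f is defined, so f'(x) = 0 ⇔ 4*x^2 + 6*x - 16 = 0.
  Factor: 4*x^2 + 6*x - 16 = 2*(2*x^2 + 3*x - 8); 2*x^2 + 3*x - 8 = 0 has no rational roots; quadratic formula: x = (-3 ± √73)/4.
  ⇒ x = -sqrt(73)/4 - 3/4 ≈ -2.8860, -3/4 + sqrt(73)/4 ≈ 1.3860

f''(x) = 2*(-4*x^3 - 9*x^2 + 48*x + 12)/(x^6 + 12*x^4 + 48*x^2 + 64)
Second-derivative test at each critical point:
  f''(-2.8860) = -0.1124 < 0 → local maximum
  f''(1.3860) = 0.4874 > 0 → local minimum

Critical points: x = -sqrt(73)/4 - 3/4 ≈ -2.8860 (local maximum); x = -3/4 + sqrt(73)/4 ≈ 1.3860 (local minimum)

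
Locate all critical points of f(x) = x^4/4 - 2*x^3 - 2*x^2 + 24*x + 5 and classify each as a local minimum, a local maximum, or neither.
f'(x) = x^3 - 6*x^2 - 4*x + 24

Solve f'(x) = 0:
  Factor: x^3 - 6*x^2 - 4*x + 24 = (x - 6)*(x - 2)*(x + 2) = 0.
  ⇒ x = -2, 2, 6

f''(x) = 3*x^2 - 12*x - 4
Second-derivative test at each critical point:
  f''(-2) = 32 > 0 → local minimum
  f''(2) = -16 < 0 → local maximum
  f''(6) = 32 > 0 → local minimum

Critical points: x = -2 (local minimum); x = 2 (local maximum); x = 6 (local minimum)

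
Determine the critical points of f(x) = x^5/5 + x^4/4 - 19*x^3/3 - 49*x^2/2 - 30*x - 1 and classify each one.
f'(x) = x^4 + x^3 - 19*x^2 - 49*x - 30

Solve f'(x) = 0:
  Factor: x^4 + x^3 - 19*x^2 - 49*x - 30 = (x - 5)*(x + 1)*(x + 2)*(x + 3) = 0.
  ⇒ x = -3, -2, -1, 5

f''(x) = 4*x^3 + 3*x^2 - 38*x - 49
Second-derivative test at each critical point:
  f''(-3) = -16 < 0 → local maximum
  f''(-2) = 7 > 0 → local minimum
  f''(-1) = -12 < 0 → local maximum
  f''(5) = 336 > 0 → local minimum

Critical points: x = -3 (local maximum); x = -2 (local minimum); x = -1 (local maximum); x = 5 (local minimum)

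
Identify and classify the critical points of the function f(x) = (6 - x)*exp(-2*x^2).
f'(x) = (4*x*(x - 6) - 1)*exp(-2*x^2)

Solve f'(x) = 0:
  f'(x) = (4*x^2 - 24*x - 1)·exp(-2*x^2) and exp(-2*x^2) > 0 for every x, so f'(x) = 0 ⇔ 4*x^2 - 24*x - 1 = 0.
  4*x^2 - 24*x - 1 = 0 has no rational roots; quadratic formula: x = (24 ± √592)/8.
  ⇒ x = 3 - sqrt(37)/2 ≈ -0.0414, 3 + sqrt(37)/2 ≈ 6.0414

f''(x) = 4*(4*x^2*(6 - x) + 3*x - 6)*exp(-2*x^2)
Second-derivative test at each critical point:
  f''(-0.0414) = -24.2479 < 0 → local maximum
  f''(6.0414) = 4.832e-31 > 0 → local minimum

Critical points: x = 3 - sqrt(37)/2 ≈ -0.0414 (local maximum); x = 3 + sqrt(37)/2 ≈ 6.0414 (local minimum)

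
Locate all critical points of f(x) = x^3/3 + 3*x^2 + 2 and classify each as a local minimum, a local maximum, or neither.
f'(x) = x*(x + 6)

Solve f'(x) = 0:
  Factor: x^2 + 6*x = x*(x + 6) = 0.
  ⇒ x = -6, 0

f''(x) = 2*x + 6
Second-derivative test at each critical point:
  f''(-6) = -6 < 0 → local maximum
  f''(0) = 6 > 0 → local minimum

Critical points: x = -6 (local maximum); x = 0 (local minimum)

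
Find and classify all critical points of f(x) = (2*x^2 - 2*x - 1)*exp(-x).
f'(x) = (-2*x^2 + 6*x - 1)*exp(-x)

Solve f'(x) = 0:
  f'(x) = (-2*x^2 + 6*x - 1)·exp(-x) and exp(-x) > 0 for every x, so f'(x) = 0 ⇔ -2*x^2 + 6*x - 1 = 0.
  2*x^2 - 6*x + 1 = 0 has no rational roots; quadratic formula: x = (6 ± √28)/4.
  ⇒ x = 3/2 - sqrt(7)/2 ≈ 0.1771, sqrt(7)/2 + 3/2 ≈ 2.8229

f''(x) = (2*x^2 - 10*x + 7)*exp(-x)
Second-derivative test at each critical point:
  f''(0.1771) = 4.4326 > 0 → local minimum
  f''(2.8229) = -0.3145 < 0 → local maximum

Critical points: x = 3/2 - sqrt(7)/2 ≈ 0.1771 (local minimum); x = sqrt(7)/2 + 3/2 ≈ 2.8229 (local maximum)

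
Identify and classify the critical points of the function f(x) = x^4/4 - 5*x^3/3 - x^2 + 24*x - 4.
f'(x) = x^3 - 5*x^2 - 2*x + 24

Solve f'(x) = 0:
  Factor: x^3 - 5*x^2 - 2*x + 24 = (x - 4)*(x - 3)*(x + 2) = 0.
  ⇒ x = -2, 3, 4

f''(x) = 3*x^2 - 10*x - 2
Second-derivative test at each critical point:
  f''(-2) = 30 > 0 → local minimum
  f''(3) = -5 < 0 → local maximum
  f''(4) = 6 > 0 → local minimum

Critical points: x = -2 (local minimum); x = 3 (local maximum); x = 4 (local minimum)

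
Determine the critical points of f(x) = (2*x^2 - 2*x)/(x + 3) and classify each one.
f'(x) = 2*(x^2 + 6*x - 3)/(x^2 + 6*x + 9)

Solve f'(x) = 0:
  f'(x) = 2*(x^2 + 6*x - 3)/(x + 3)^2; the denominator is positive wherever f is defined, so f'(x) = 0 ⇔ 2*x^2 + 12*x - 6 = 0.
  Factor: 2*x^2 + 12*x - 6 = 2*(x^2 + 6*x - 3); x^2 + 6*x - 3 = 0 has no rational roots; quadratic formula: x = (-6 ± √48)/2.
  ⇒ x = -2*sqrt(3) - 3 ≈ -6.4641, -3 + 2*sqrt(3) ≈ 0.4641

f''(x) = 48/(x^3 + 9*x^2 + 27*x + 27)
Second-derivative test at each critical point:
  f''(-6.4641) = -1.1547 < 0 → local maximum
  f''(0.4641) = 1.1547 > 0 → local minimum

Critical points: x = -2*sqrt(3) - 3 ≈ -6.4641 (local maximum); x = -3 + 2*sqrt(3) ≈ 0.4641 (local minimum)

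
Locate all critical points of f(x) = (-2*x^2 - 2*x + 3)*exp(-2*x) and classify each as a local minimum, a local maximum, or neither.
f'(x) = 4*(x^2 - 2)*exp(-2*x)

Solve f'(x) = 0:
  f'(x) = (4*x^2 - 8)·exp(-2*x) and exp(-2*x) > 0 for every x, so f'(x) = 0 ⇔ 4*x^2 - 8 = 0.
  Factor: 4*x^2 - 8 = 4*(x^2 - 2); x^2 - 2 = 0 has no rational roots; quadratic formula: x = (0 ± √8)/2.
  ⇒ x = -sqrt(2) ≈ -1.4142, sqrt(2) ≈ 1.4142

f''(x) = 8*(-x^2 + x + 2)*exp(-2*x)
Second-derivative test at each critical point:
  f''(-1.4142) = -191.4147 < 0 → local maximum
  f''(1.4142) = 0.6687 > 0 → local minimum

Critical points: x = -sqrt(2) ≈ -1.4142 (local maximum); x = sqrt(2) ≈ 1.4142 (local minimum)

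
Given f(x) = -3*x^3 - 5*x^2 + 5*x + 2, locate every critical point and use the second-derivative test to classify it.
f'(x) = -9*x^2 - 10*x + 5

Solve f'(x) = 0:
  9*x^2 + 10*x - 5 = 0 has no rational roots; quadratic formula: x = (-10 ± √280)/18.
  ⇒ x = -sqrt(70)/9 - 5/9 ≈ -1.4852, -5/9 + sqrt(70)/9 ≈ 0.3741

f''(x) = -18*x - 10
Second-derivative test at each critical point:
  f''(-1.4852) = 16.7332 > 0 → local minimum
  f''(0.3741) = -16.7332 < 0 → local maximum

Critical points: x = -sqrt(70)/9 - 5/9 ≈ -1.4852 (local minimum); x = -5/9 + sqrt(70)/9 ≈ 0.3741 (local maximum)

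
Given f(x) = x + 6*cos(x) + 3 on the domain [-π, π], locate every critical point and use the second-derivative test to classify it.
f'(x) = 1 - 6*sin(x)

Solve f'(x) = 0 on [-π, π]:
  f'(x) = 0 ⇔ sin(x) = 1/6, i.e. x = arcsin(1/6) + 2nπ or x = π − arcsin(1/6) + 2nπ; keep the solutions lying in [-π, π].
  ⇒ x = asin(1/6) ≈ 0.1674, pi - asin(1/6) ≈ 2.9741

f''(x) = -6*cos(x)
Second-derivative test at each critical point:
  f''(0.1674) = -5.9161 < 0 → local maximum
  f''(2.9741) = 5.9161 > 0 → local minimum

Critical points: x = asin(1/6) ≈ 0.1674 (local maximum); x = pi - asin(1/6) ≈ 2.9741 (local minimum)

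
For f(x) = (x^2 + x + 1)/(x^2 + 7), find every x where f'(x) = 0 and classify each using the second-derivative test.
f'(x) = (-x^2 + 12*x + 7)/(x^4 + 14*x^2 + 49)

Solve f'(x) = 0:
  f'(x) = -(x^2 - 12*x - 7)/(x^2 + 7)^2; the denominator is positive wherever f is defined, so f'(x) = 0 ⇔ -x^2 + 12*x + 7 = 0.
  x^2 - 12*x - 7 = 0 has no rational roots; quadratic formula: x = (12 ± √172)/2.
  ⇒ x = 6 - sqrt(43) ≈ -0.5574, 6 + sqrt(43) ≈ 12.5574

f''(x) = 2*(x^3 - 18*x^2 - 21*x + 42)/(x^6 + 21*x^4 + 147*x^2 + 343)
Second-derivative test at each critical point:
  f''(-0.5574) = 0.2454 > 0 → local minimum
  f''(12.5574) = -4.835e-04 < 0 → local maximum

Critical points: x = 6 - sqrt(43) ≈ -0.5574 (local minimum); x = 6 + sqrt(43) ≈ 12.5574 (local maximum)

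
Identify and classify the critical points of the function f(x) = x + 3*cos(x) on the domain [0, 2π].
f'(x) = 1 - 3*sin(x)

Solve f'(x) = 0 on [0, 2π]:
  f'(x) = 0 ⇔ sin(x) = 1/3, i.e. x = arcsin(1/3) + 2nπ or x = π − arcsin(1/3) + 2nπ; keep the solutions lying in [0, 2π].
  ⇒ x = asin(1/3) ≈ 0.3398, pi - asin(1/3) ≈ 2.8018

f''(x) = -3*cos(x)
Second-derivative test at each critical point:
  f''(0.3398) = -2.8284 < 0 → local maximum
  f''(2.8018) = 2.8284 > 0 → local minimum

Critical points: x = asin(1/3) ≈ 0.3398 (local maximum); x = pi - asin(1/3) ≈ 2.8018 (local minimum)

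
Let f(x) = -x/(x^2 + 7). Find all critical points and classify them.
f'(x) = (x^2 - 7)/(x^2 + 7)^2

Solve f'(x) = 0:
  f'(x) = (x^2 - 7)/(x^2 + 7)^2; the denominator is positive wherever f is defined, so f'(x) = 0 ⇔ x^2 - 7 = 0.
  x^2 - 7 = 0 has no rational roots; quadratic formula: x = (0 ± √28)/2.
  ⇒ x = -sqrt(7) ≈ -2.6458, sqrt(7) ≈ 2.6458

f''(x) = 2*x*(21 - x^2)/(x^2 + 7)^3
Second-derivative test at each critical point:
  f''(-2.6458) = -0.0270 < 0 → local maximum
  f''(2.6458) = 0.0270 > 0 → local minimum

Critical points: x = -sqrt(7) ≈ -2.6458 (local maximum); x = sqrt(7) ≈ 2.6458 (local minimum)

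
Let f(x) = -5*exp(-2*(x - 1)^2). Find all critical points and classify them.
f'(x) = 20*(x - 1)*exp(-2*(x - 1)^2)

Solve f'(x) = 0:
  f'(x) = (20*x - 20)·exp(-2*(x - 1)^2) and exp(-2*(x - 1)^2) > 0 for every x, so f'(x) = 0 ⇔ 20*x - 20 = 0.
  Factor: 20*x - 20 = 20*(x - 1) = 0.
  ⇒ x = 1

f''(x) = 20*(1 - 4*(x - 1)^2)*exp(-2*(x - 1)^2)
Second-derivative test at each critical point:
  f''(1) = 20 > 0 → local minimum

Critical points: x = 1 (local minimum)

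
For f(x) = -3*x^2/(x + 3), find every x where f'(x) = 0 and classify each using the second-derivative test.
f'(x) = 3*x*(-x - 6)/(x + 3)^2

Solve f'(x) = 0:
  f'(x) = -3*x*(x + 6)/(x + 3)^2; the denominator is positive wherever f is defined, so f'(x) = 0 ⇔ -3*x^2 - 18*x = 0.
  Factor: -3*x^2 - 18*x = -3*x*(x + 6) = 0.
  ⇒ x = -6, 0

f''(x) = -54/(x^3 + 9*x^2 + 27*x + 27)
Second-derivative test at each critical point:
  f''(-6) = 2 > 0 → local minimum
  f''(0) = -2 < 0 → local maximum

Critical points: x = -6 (local minimum); x = 0 (local maximum)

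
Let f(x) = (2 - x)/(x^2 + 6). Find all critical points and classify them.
f'(x) = (-x^2 + 2*x*(x - 2) - 6)/(x^2 + 6)^2

Solve f'(x) = 0:
  f'(x) = (x^2 - 4*x - 6)/(x^2 + 6)^2; the denominator is positive wherever f is defined, so f'(x) = 0 ⇔ x^2 - 4*x - 6 = 0.
  x^2 - 4*x - 6 = 0 has no rational roots; quadratic formula: x = (4 ± √40)/2.
  ⇒ x = 2 - sqrt(10) ≈ -1.1623, 2 + sqrt(10) ≈ 5.1623

f''(x) = 2*(4*x^2*(2 - x) + (3*x - 2)*(x^2 + 6))/(x^2 + 6)^3
Second-derivative test at each critical point:
  f''(-1.1623) = -0.1170 < 0 → local maximum
  f''(5.1623) = 0.0059 > 0 → local minimum

Critical points: x = 2 - sqrt(10) ≈ -1.1623 (local maximum); x = 2 + sqrt(10) ≈ 5.1623 (local minimum)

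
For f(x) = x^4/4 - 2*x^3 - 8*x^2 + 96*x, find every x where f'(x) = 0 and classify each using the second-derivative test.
f'(x) = x^3 - 6*x^2 - 16*x + 96

Solve f'(x) = 0:
  Factor: x^3 - 6*x^2 - 16*x + 96 = (x - 6)*(x - 4)*(x + 4) = 0.
  ⇒ x = -4, 4, 6

f''(x) = 3*x^2 - 12*x - 16
Second-derivative test at each critical point:
  f''(-4) = 80 > 0 → local minimum
  f''(4) = -16 < 0 → local maximum
  f''(6) = 20 > 0 → local minimum

Critical points: x = -4 (local minimum); x = 4 (local maximum); x = 6 (local minimum)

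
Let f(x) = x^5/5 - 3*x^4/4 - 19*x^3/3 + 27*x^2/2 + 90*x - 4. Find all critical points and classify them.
f'(x) = x^4 - 3*x^3 - 19*x^2 + 27*x + 90

Solve f'(x) = 0:
  Factor: x^4 - 3*x^3 - 19*x^2 + 27*x + 90 = (x - 5)*(x - 3)*(x + 2)*(x + 3) = 0.
  ⇒ x = -3, -2, 3, 5

f''(x) = 4*x^3 - 9*x^2 - 38*x + 27
Second-derivative test at each critical point:
  f''(-3) = -48 < 0 → local maximum
  f''(-2) = 35 > 0 → local minimum
  f''(3) = -60 < 0 → local maximum
  f''(5) = 112 > 0 → local minimum

Critical points: x = -3 (local maximum); x = -2 (local minimum); x = 3 (local maximum); x = 5 (local minimum)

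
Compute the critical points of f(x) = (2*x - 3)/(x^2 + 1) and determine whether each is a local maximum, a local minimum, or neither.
f'(x) = 2*(-x^2 + 3*x + 1)/(x^4 + 2*x^2 + 1)

Solve f'(x) = 0:
  f'(x) = -2*(x^2 - 3*x - 1)/(x^2 + 1)^2; the denominator is positive wherever f is defined, so f'(x) = 0 ⇔ -2*x^2 + 6*x + 2 = 0.
  Factor: -2*x^2 + 6*x + 2 = -2*(x^2 - 3*x - 1); x^2 - 3*x - 1 = 0 has no rational roots; quadratic formula: x = (3 ± √13)/2.
  ⇒ x = 3/2 - sqrt(13)/2 ≈ -0.3028, 3/2 + sqrt(13)/2 ≈ 3.3028

f''(x) = 2*(4*x^2*(2*x - 3) + 3*(1 - 2*x)*(x^2 + 1))/(x^2 + 1)^3
Second-derivative test at each critical point:
  f''(-0.3028) = 6.0509 > 0 → local minimum
  f''(3.3028) = -0.0509 < 0 → local maximum

Critical points: x = 3/2 - sqrt(13)/2 ≈ -0.3028 (local minimum); x = 3/2 + sqrt(13)/2 ≈ 3.3028 (local maximum)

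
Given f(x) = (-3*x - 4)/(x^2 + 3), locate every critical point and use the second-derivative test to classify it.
f'(x) = (3*x^2 + 8*x - 9)/(x^4 + 6*x^2 + 9)

Solve f'(x) = 0:
  f'(x) = (3*x^2 + 8*x - 9)/(x^2 + 3)^2; the denominator is positive wherever f is defined, so f'(x) = 0 ⇔ 3*x^2 + 8*x - 9 = 0.
  3*x^2 + 8*x - 9 = 0 has no rational roots; quadratic formula: x = (-8 ± √172)/6.
  ⇒ x = -sqrt(43)/3 - 4/3 ≈ -3.5191, -4/3 + sqrt(43)/3 ≈ 0.8525

f''(x) = 2*(-4*x^2*(3*x + 4) + (9*x + 4)*(x^2 + 3))/(x^2 + 3)^3
Second-derivative test at each critical point:
  f''(-3.5191) = -0.0554 < 0 → local maximum
  f''(0.8525) = 0.9443 > 0 → local minimum

Critical points: x = -sqrt(43)/3 - 4/3 ≈ -3.5191 (local maximum); x = -4/3 + sqrt(43)/3 ≈ 0.8525 (local minimum)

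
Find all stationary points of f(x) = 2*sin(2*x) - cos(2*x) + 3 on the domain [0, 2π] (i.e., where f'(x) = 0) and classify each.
f'(x) = 2*sin(2*x) + 4*cos(2*x)

Solve f'(x) = 0 on [0, 2π]:
  f'(x) = 0 ⇔ 2*cos(2*x) = -sin(2*x) ⇔ tan(2*x) = -2, i.e. 2*x = arctan(-2) + nπ; keep the solutions lying in [0, 2π].
  ⇒ x = -atan(2)/2 + pi/2 ≈ 1.0172, pi - atan(2)/2 ≈ 2.5880, -atan(2)/2 + 3*pi/2 ≈ 4.1588, -atan(2)/2 + 2*pi ≈ 5.7296

f''(x) = -8*sin(2*x) + 4*cos(2*x)
Second-derivative test at each critical point:
  f''(1.0172) = -8.9443 < 0 → local maximum
  f''(2.5880) = 8.9443 > 0 → local minimum
  f''(4.1588) = -8.9443 < 0 → local maximum
  f''(5.7296) = 8.9443 > 0 → local minimum

Critical points: x = -atan(2)/2 + pi/2 ≈ 1.0172 (local maximum); x = pi - atan(2)/2 ≈ 2.5880 (local minimum); x = -atan(2)/2 + 3*pi/2 ≈ 4.1588 (local maximum); x = -atan(2)/2 + 2*pi ≈ 5.7296 (local minimum)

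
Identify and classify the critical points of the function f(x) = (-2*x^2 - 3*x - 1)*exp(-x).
f'(x) = (2*x^2 - x - 2)*exp(-x)

Solve f'(x) = 0:
  f'(x) = (2*x^2 - x - 2)·exp(-x) and exp(-x) > 0 for every x, so f'(x) = 0 ⇔ 2*x^2 - x - 2 = 0.
  2*x^2 - x - 2 = 0 has no rational roots; quadratic formula: x = (1 ± √17)/4.
  ⇒ x = 1/4 - sqrt(17)/4 ≈ -0.7808, 1/4 + sqrt(17)/4 ≈ 1.2808

f''(x) = (-2*x^2 + 5*x + 1)*exp(-x)
Second-derivative test at each critical point:
  f''(-0.7808) = -9.0014 < 0 → local maximum
  f''(1.2808) = 1.1455 > 0 → local minimum

Critical points: x = 1/4 - sqrt(17)/4 ≈ -0.7808 (local maximum); x = 1/4 + sqrt(17)/4 ≈ 1.2808 (local minimum)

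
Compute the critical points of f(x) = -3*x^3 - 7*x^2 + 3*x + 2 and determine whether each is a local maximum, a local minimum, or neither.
f'(x) = -9*x^2 - 14*x + 3

Solve f'(x) = 0:
  9*x^2 + 14*x - 3 = 0 has no rational roots; quadratic formula: x = (-14 ± √304)/18.
  ⇒ x = -2*sqrt(19)/9 - 7/9 ≈ -1.7464, -7/9 + 2*sqrt(19)/9 ≈ 0.1909

f''(x) = -18*x - 14
Second-derivative test at each critical point:
  f''(-1.7464) = 17.4356 > 0 → local minimum
  f''(0.1909) = -17.4356 < 0 → local maximum

Critical points: x = -2*sqrt(19)/9 - 7/9 ≈ -1.7464 (local minimum); x = -7/9 + 2*sqrt(19)/9 ≈ 0.1909 (local maximum)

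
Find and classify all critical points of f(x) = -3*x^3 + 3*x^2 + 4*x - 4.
f'(x) = -9*x^2 + 6*x + 4

Solve f'(x) = 0:
  9*x^2 - 6*x - 4 = 0 has no rational roots; quadratic formula: x = (6 ± √180)/18.
  ⇒ x = 1/3 - sqrt(5)/3 ≈ -0.4120, 1/3 + sqrt(5)/3 ≈ 1.0787

f''(x) = 6 - 18*x
Second-derivative test at each critical point:
  f''(-0.4120) = 13.4164 > 0 → local minimum
  f''(1.0787) = -13.4164 < 0 → local maximum

Critical points: x = 1/3 - sqrt(5)/3 ≈ -0.4120 (local minimum); x = 1/3 + sqrt(5)/3 ≈ 1.0787 (local maximum)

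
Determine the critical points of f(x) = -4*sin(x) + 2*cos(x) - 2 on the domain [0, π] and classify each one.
f'(x) = -2*sin(x) - 4*cos(x)

Solve f'(x) = 0 on [0, π]:
  f'(x) = 0 ⇔ -4*cos(x) = 2*sin(x) ⇔ tan(x) = -2, i.e. x = arctan(-2) + nπ; keep the solutions lying in [0, π].
  ⇒ x = pi - atan(2) ≈ 2.0344

f''(x) = 4*sin(x) - 2*cos(x)
Second-derivative test at each critical point:
  f''(2.0344) = 4.4721 > 0 → local minimum

Critical points: x = pi - atan(2) ≈ 2.0344 (local minimum)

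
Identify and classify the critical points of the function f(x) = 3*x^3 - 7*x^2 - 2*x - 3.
f'(x) = 9*x^2 - 14*x - 2

Solve f'(x) = 0:
  9*x^2 - 14*x - 2 = 0 has no rational roots; quadratic formula: x = (14 ± √268)/18.
  ⇒ x = 7/9 - sqrt(67)/9 ≈ -0.1317, 7/9 + sqrt(67)/9 ≈ 1.6873

f''(x) = 18*x - 14
Second-derivative test at each critical point:
  f''(-0.1317) = -16.3707 < 0 → local maximum
  f''(1.6873) = 16.3707 > 0 → local minimum

Critical points: x = 7/9 - sqrt(67)/9 ≈ -0.1317 (local maximum); x = 7/9 + sqrt(67)/9 ≈ 1.6873 (local minimum)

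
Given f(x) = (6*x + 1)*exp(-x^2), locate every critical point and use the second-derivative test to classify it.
f'(x) = 2*(-x*(6*x + 1) + 3)*exp(-x^2)

Solve f'(x) = 0:
  f'(x) = (-12*x^2 - 2*x + 6)·exp(-x^2) and exp(-x^2) > 0 for every x, so f'(x) = 0 ⇔ -12*x^2 - 2*x + 6 = 0.
  Factor: -12*x^2 - 2*x + 6 = -2*(6*x^2 + x - 3); 6*x^2 + x - 3 = 0 has no rational roots; quadratic formula: x = (-1 ± √73)/12.
  ⇒ x = -sqrt(73)/12 - 1/12 ≈ -0.7953, -1/12 + sqrt(73)/12 ≈ 0.6287

f''(x) = 2*(2*x^2*(6*x + 1) - 18*x - 1)*exp(-x^2)
Second-derivative test at each critical point:
  f''(-0.7953) = 9.0777 > 0 → local minimum
  f''(0.6287) = -11.5093 < 0 → local maximum

Critical points: x = -sqrt(73)/12 - 1/12 ≈ -0.7953 (local minimum); x = -1/12 + sqrt(73)/12 ≈ 0.6287 (local maximum)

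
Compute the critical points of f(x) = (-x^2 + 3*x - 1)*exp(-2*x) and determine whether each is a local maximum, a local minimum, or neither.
f'(x) = (2*x^2 - 8*x + 5)*exp(-2*x)

Solve f'(x) = 0:
  f'(x) = (2*x^2 - 8*x + 5)·exp(-2*x) and exp(-2*x) > 0 for every x, so f'(x) = 0 ⇔ 2*x^2 - 8*x + 5 = 0.
  2*x^2 - 8*x + 5 = 0 has no rational roots; quadratic formula: x = (8 ± √24)/4.
  ⇒ x = 2 - sqrt(6)/2 ≈ 0.7753, sqrt(6)/2 + 2 ≈ 3.2247

f''(x) = 2*(-2*x^2 + 10*x - 9)*exp(-2*x)
Second-derivative test at each critical point:
  f''(0.7753) = -1.0393 < 0 → local maximum
  f''(3.2247) = 0.0077 > 0 → local minimum

Critical points: x = 2 - sqrt(6)/2 ≈ 0.7753 (local maximum); x = sqrt(6)/2 + 2 ≈ 3.2247 (local minimum)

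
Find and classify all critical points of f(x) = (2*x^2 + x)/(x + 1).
f'(x) = (2*x^2 + 4*x + 1)/(x^2 + 2*x + 1)

Solve f'(x) = 0:
  f'(x) = (2*x^2 + 4*x + 1)/(x + 1)^2; the denominator is positive wherever f is defined, so f'(x) = 0 ⇔ 2*x^2 + 4*x + 1 = 0.
  2*x^2 + 4*x + 1 = 0 has no rational roots; quadratic formula: x = (-4 ± √8)/4.
  ⇒ x = -1 - sqrt(2)/2 ≈ -1.7071, -1 + sqrt(2)/2 ≈ -0.2929

f''(x) = 2/(x^3 + 3*x^2 + 3*x + 1)
Second-derivative test at each critical point:
  f''(-1.7071) = -5.6569 < 0 → local maximum
  f''(-0.2929) = 5.6569 > 0 → local minimum

Critical points: x = -1 - sqrt(2)/2 ≈ -1.7071 (local maximum); x = -1 + sqrt(2)/2 ≈ -0.2929 (local minimum)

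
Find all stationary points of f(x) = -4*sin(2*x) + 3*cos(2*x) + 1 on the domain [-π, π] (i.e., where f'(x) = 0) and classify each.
f'(x) = -6*sin(2*x) - 8*cos(2*x)

Solve f'(x) = 0 on [-π, π]:
  f'(x) = 0 ⇔ -4*cos(2*x) = 3*sin(2*x) ⇔ tan(2*x) = -4/3, i.e. 2*x = arctan(-4/3) + nπ; keep the solutions lying in [-π, π].
  ⇒ x = -pi/2 - atan(4/3)/2 ≈ -2.0344, -atan(4/3)/2 ≈ -0.4636, -atan(4/3)/2 + pi/2 ≈ 1.1071, pi - atan(4/3)/2 ≈ 2.6779

f''(x) = 16*sin(2*x) - 12*cos(2*x)
Second-derivative test at each critical point:
  f''(-2.0344) = 20 > 0 → local minimum
  f''(-0.4636) = -20 < 0 → local maximum
  f''(1.1071) = 20 > 0 → local minimum
  f''(2.6779) = -20 < 0 → local maximum

Critical points: x = -pi/2 - atan(4/3)/2 ≈ -2.0344 (local minimum); x = -atan(4/3)/2 ≈ -0.4636 (local maximum); x = -atan(4/3)/2 + pi/2 ≈ 1.1071 (local minimum); x = pi - atan(4/3)/2 ≈ 2.6779 (local maximum)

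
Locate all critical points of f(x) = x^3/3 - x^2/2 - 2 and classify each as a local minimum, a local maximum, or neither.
f'(x) = x*(x - 1)

Solve f'(x) = 0:
  Factor: x^2 - x = x*(x - 1) = 0.
  ⇒ x = 0, 1

f''(x) = 2*x - 1
Second-derivative test at each critical point:
  f''(0) = -1 < 0 → local maximum
  f''(1) = 1 > 0 → local minimum

Critical points: x = 0 (local maximum); x = 1 (local minimum)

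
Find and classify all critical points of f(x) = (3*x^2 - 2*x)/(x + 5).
f'(x) = (3*x^2 + 30*x - 10)/(x^2 + 10*x + 25)

Solve f'(x) = 0:
  f'(x) = (3*x^2 + 30*x - 10)/(x + 5)^2; the denominator is positive wherever f is defined, so f'(x) = 0 ⇔ 3*x^2 + 30*x - 10 = 0.
  3*x^2 + 30*x - 10 = 0 has no rational roots; quadratic formula: x = (-30 ± √1020)/6.
  ⇒ x = -sqrt(255)/3 - 5 ≈ -10.3229, -5 + sqrt(255)/3 ≈ 0.3229

f''(x) = 170/(x^3 + 15*x^2 + 75*x + 125)
Second-derivative test at each critical point:
  f''(-10.3229) = -1.1272 < 0 → local maximum
  f''(0.3229) = 1.1272 > 0 → local minimum

Critical points: x = -sqrt(255)/3 - 5 ≈ -10.3229 (local maximum); x = -5 + sqrt(255)/3 ≈ 0.3229 (local minimum)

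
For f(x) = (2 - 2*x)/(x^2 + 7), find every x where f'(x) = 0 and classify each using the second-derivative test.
f'(x) = 2*(-x^2 + 2*x*(x - 1) - 7)/(x^2 + 7)^2

Solve f'(x) = 0:
  f'(x) = 2*(x^2 - 2*x - 7)/(x^2 + 7)^2; the denominator is positive wherever f is defined, so f'(x) = 0 ⇔ 2*x^2 - 4*x - 14 = 0.
  Factor: 2*x^2 - 4*x - 14 = 2*(x^2 - 2*x - 7); x^2 - 2*x - 7 = 0 has no rational roots; quadratic formula: x = (2 ± √32)/2.
  ⇒ x = 1 - 2*sqrt(2) ≈ -1.8284, 1 + 2*sqrt(2) ≈ 3.8284

f''(x) = 4*(4*x^2*(1 - x) + (3*x - 1)*(x^2 + 7))/(x^2 + 7)^3
Second-derivative test at each critical point:
  f''(-1.8284) = -0.1058 < 0 → local maximum
  f''(3.8284) = 0.0241 > 0 → local minimum

Critical points: x = 1 - 2*sqrt(2) ≈ -1.8284 (local maximum); x = 1 + 2*sqrt(2) ≈ 3.8284 (local minimum)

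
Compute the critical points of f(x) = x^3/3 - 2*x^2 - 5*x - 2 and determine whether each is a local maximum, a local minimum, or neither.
f'(x) = x^2 - 4*x - 5

Solve f'(x) = 0:
  Factor: x^2 - 4*x - 5 = (x - 5)*(x + 1) = 0.
  ⇒ x = -1, 5

f''(x) = 2*x - 4
Second-derivative test at each critical point:
  f''(-1) = -6 < 0 → local maximum
  f''(5) = 6 > 0 → local minimum

Critical points: x = -1 (local maximum); x = 5 (local minimum)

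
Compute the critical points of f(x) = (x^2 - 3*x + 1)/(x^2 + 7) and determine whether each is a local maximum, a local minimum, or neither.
f'(x) = 3*(x^2 + 4*x - 7)/(x^4 + 14*x^2 + 49)

Solve f'(x) = 0:
  f'(x) = 3*(x^2 + 4*x - 7)/(x^2 + 7)^2; the denominator is positive wherever f is defined, so f'(x) = 0 ⇔ 3*x^2 + 12*x - 21 = 0.
  Factor: 3*x^2 + 12*x - 21 = 3*(x^2 + 4*x - 7); x^2 + 4*x - 7 = 0 has no rational roots; quadratic formula: x = (-4 ± √44)/2.
  ⇒ x = -sqrt(11) - 2 ≈ -5.3166, -2 + sqrt(11) ≈ 1.3166

f''(x) = 6*(-x^3 - 6*x^2 + 21*x + 14)/(x^6 + 21*x^4 + 147*x^2 + 343)
Second-derivative test at each critical point:
  f''(-5.3166) = -0.0160 < 0 → local maximum
  f''(1.3166) = 0.2609 > 0 → local minimum

Critical points: x = -sqrt(11) - 2 ≈ -5.3166 (local maximum); x = -2 + sqrt(11) ≈ 1.3166 (local minimum)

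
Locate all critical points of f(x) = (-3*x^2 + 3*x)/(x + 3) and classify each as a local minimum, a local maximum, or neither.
f'(x) = 3*(-x^2 - 6*x + 3)/(x^2 + 6*x + 9)

Solve f'(x) = 0:
  f'(x) = -3*(x^2 + 6*x - 3)/(x + 3)^2; the denominator is positive wherever f is defined, so f'(x) = 0 ⇔ -3*x^2 - 18*x + 9 = 0.
  Factor: -3*x^2 - 18*x + 9 = -3*(x^2 + 6*x - 3); x^2 + 6*x - 3 = 0 has no rational roots; quadratic formula: x = (-6 ± √48)/2.
  ⇒ x = -2*sqrt(3) - 3 ≈ -6.4641, -3 + 2*sqrt(3) ≈ 0.4641

f''(x) = -72/(x^3 + 9*x^2 + 27*x + 27)
Second-derivative test at each critical point:
  f''(-6.4641) = 1.7321 > 0 → local minimum
  f''(0.4641) = -1.7321 < 0 → local maximum

Critical points: x = -2*sqrt(3) - 3 ≈ -6.4641 (local minimum); x = -3 + 2*sqrt(3) ≈ 0.4641 (local maximum)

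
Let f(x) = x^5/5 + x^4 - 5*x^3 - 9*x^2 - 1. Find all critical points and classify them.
f'(x) = x*(x^3 + 4*x^2 - 15*x - 18)

Solve f'(x) = 0:
  Factor: x^4 + 4*x^3 - 15*x^2 - 18*x = x*(x - 3)*(x + 1)*(x + 6) = 0.
  ⇒ x = -6, -1, 0, 3

f''(x) = 4*x^3 + 12*x^2 - 30*x - 18
Second-derivative test at each critical point:
  f''(-6) = -270 < 0 → local maximum
  f''(-1) = 20 > 0 → local minimum
  f''(0) = -18 < 0 → local maximum
  f''(3) = 108 > 0 → local minimum

Critical points: x = -6 (local maximum); x = -1 (local minimum); x = 0 (local maximum); x = 3 (local minimum)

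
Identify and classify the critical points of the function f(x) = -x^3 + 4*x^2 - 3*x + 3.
f'(x) = -3*x^2 + 8*x - 3

Solve f'(x) = 0:
  3*x^2 - 8*x + 3 = 0 has no rational roots; quadratic formula: x = (8 ± √28)/6.
  ⇒ x = 4/3 - sqrt(7)/3 ≈ 0.4514, sqrt(7)/3 + 4/3 ≈ 2.2153

f''(x) = 8 - 6*x
Second-derivative test at each critical point:
  f''(0.4514) = 5.2915 > 0 → local minimum
  f''(2.2153) = -5.2915 < 0 → local maximum

Critical points: x = 4/3 - sqrt(7)/3 ≈ 0.4514 (local minimum); x = sqrt(7)/3 + 4/3 ≈ 2.2153 (local maximum)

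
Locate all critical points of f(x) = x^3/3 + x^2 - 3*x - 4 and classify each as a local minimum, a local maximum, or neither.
f'(x) = x^2 + 2*x - 3

Solve f'(x) = 0:
  Factor: x^2 + 2*x - 3 = (x - 1)*(x + 3) = 0.
  ⇒ x = -3, 1

f''(x) = 2*x + 2
Second-derivative test at each critical point:
  f''(-3) = -4 < 0 → local maximum
  f''(1) = 4 > 0 → local minimum

Critical points: x = -3 (local maximum); x = 1 (local minimum)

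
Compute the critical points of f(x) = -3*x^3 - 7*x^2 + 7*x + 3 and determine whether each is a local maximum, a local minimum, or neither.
f'(x) = -9*x^2 - 14*x + 7

Solve f'(x) = 0:
  9*x^2 + 14*x - 7 = 0 has no rational roots; quadratic formula: x = (-14 ± √448)/18.
  ⇒ x = -4*sqrt(7)/9 - 7/9 ≈ -1.9537, -7/9 + 4*sqrt(7)/9 ≈ 0.3981

f''(x) = -18*x - 14
Second-derivative test at each critical point:
  f''(-1.9537) = 21.1660 > 0 → local minimum
  f''(0.3981) = -21.1660 < 0 → local maximum

Critical points: x = -4*sqrt(7)/9 - 7/9 ≈ -1.9537 (local minimum); x = -7/9 + 4*sqrt(7)/9 ≈ 0.3981 (local maximum)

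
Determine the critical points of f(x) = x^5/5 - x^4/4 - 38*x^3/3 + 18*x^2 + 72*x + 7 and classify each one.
f'(x) = x^4 - x^3 - 38*x^2 + 36*x + 72

Solve f'(x) = 0:
  Factor: x^4 - x^3 - 38*x^2 + 36*x + 72 = (x - 6)*(x - 2)*(x + 1)*(x + 6) = 0.
  ⇒ x = -6, -1, 2, 6

f''(x) = 4*x^3 - 3*x^2 - 76*x + 36
Second-derivative test at each critical point:
  f''(-6) = -480 < 0 → local maximum
  f''(-1) = 105 > 0 → local minimum
  f''(2) = -96 < 0 → local maximum
  f''(6) = 336 > 0 → local minimum

Critical points: x = -6 (local maximum); x = -1 (local minimum); x = 2 (local maximum); x = 6 (local minimum)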